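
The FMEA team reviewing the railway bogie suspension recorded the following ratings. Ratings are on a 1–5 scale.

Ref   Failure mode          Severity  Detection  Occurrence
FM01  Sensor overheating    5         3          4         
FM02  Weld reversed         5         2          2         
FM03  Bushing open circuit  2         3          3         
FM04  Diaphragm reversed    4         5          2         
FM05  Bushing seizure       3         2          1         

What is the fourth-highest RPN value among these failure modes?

RPN = Severity × Occurrence × Detection:
  FM01: 5 × 4 × 3 = 60
  FM02: 5 × 2 × 2 = 20
  FM03: 2 × 3 × 3 = 18
  FM04: 4 × 2 × 5 = 40
  FM05: 3 × 1 × 2 = 6
Sorted descending: 60, 40, 20, 18, 6.
The fourth-highest RPN is 18 (FM03).

18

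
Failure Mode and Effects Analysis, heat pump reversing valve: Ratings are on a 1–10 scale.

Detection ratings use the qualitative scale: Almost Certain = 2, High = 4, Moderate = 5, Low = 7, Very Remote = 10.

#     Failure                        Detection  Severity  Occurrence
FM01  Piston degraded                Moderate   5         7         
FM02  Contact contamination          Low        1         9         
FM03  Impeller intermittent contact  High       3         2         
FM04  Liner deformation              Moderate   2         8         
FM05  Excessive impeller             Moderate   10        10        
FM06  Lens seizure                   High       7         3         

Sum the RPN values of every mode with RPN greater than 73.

RPN = Severity × Occurrence × Detection:
  FM01: 5 × 7 × 5 = 175
  FM02: 1 × 9 × 7 = 63
  FM03: 3 × 2 × 4 = 24
  FM04: 2 × 8 × 5 = 80
  FM05: 10 × 10 × 5 = 500
  FM06: 7 × 3 × 4 = 84
RPN > 73: FM01 (175), FM04 (80), FM05 (500), FM06 (84).
Sum: 175 + 80 + 500 + 84 = 839.

839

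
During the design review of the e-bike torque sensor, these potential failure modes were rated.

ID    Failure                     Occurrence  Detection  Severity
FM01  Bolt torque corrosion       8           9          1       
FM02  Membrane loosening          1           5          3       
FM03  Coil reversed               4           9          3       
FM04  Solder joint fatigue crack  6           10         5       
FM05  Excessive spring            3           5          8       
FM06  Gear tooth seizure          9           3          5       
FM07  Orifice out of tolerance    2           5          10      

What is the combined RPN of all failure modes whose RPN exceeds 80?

RPN = Severity × Occurrence × Detection:
  FM01: 1 × 8 × 9 = 72
  FM02: 3 × 1 × 5 = 15
  FM03: 3 × 4 × 9 = 108
  FM04: 5 × 6 × 10 = 300
  FM05: 8 × 3 × 5 = 120
  FM06: 5 × 9 × 3 = 135
  FM07: 10 × 2 × 5 = 100
RPN > 80: FM03 (108), FM04 (300), FM05 (120), FM06 (135), FM07 (100).
Sum: 108 + 300 + 120 + 135 + 100 = 763.

763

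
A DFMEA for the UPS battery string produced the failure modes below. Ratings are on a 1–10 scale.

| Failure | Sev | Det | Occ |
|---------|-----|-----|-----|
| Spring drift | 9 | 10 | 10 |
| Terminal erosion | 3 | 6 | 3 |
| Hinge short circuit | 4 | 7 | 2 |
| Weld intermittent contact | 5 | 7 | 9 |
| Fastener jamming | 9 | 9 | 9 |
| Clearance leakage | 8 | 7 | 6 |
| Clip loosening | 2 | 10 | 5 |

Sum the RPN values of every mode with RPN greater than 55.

RPN = Severity × Occurrence × Detection:
  Spring drift: 9 × 10 × 10 = 900
  Terminal erosion: 3 × 3 × 6 = 54
  Hinge short circuit: 4 × 2 × 7 = 56
  Weld intermittent contact: 5 × 9 × 7 = 315
  Fastener jamming: 9 × 9 × 9 = 729
  Clearance leakage: 8 × 6 × 7 = 336
  Clip loosening: 2 × 5 × 10 = 100
RPN > 55: Spring drift (900), Hinge short circuit (56), Weld intermittent contact (315), Fastener jamming (729), Clearance leakage (336), Clip loosening (100).
Sum: 900 + 56 + 315 + 729 + 336 + 100 = 2436.

2436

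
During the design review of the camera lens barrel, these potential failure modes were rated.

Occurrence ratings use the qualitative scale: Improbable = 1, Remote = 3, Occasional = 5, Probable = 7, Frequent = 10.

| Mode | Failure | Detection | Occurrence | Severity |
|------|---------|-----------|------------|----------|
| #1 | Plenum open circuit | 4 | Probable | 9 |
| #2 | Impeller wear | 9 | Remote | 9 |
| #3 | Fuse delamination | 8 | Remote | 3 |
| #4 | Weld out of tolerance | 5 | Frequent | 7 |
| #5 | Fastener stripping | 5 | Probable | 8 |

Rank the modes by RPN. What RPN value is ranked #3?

RPN = Severity × Occurrence × Detection:
  #1: 9 × 7 × 4 = 252
  #2: 9 × 3 × 9 = 243
  #3: 3 × 3 × 8 = 72
  #4: 7 × 10 × 5 = 350
  #5: 8 × 7 × 5 = 280
Sorted descending: 350, 280, 252, 243, 72.
The third-highest RPN is 252 (#1).

252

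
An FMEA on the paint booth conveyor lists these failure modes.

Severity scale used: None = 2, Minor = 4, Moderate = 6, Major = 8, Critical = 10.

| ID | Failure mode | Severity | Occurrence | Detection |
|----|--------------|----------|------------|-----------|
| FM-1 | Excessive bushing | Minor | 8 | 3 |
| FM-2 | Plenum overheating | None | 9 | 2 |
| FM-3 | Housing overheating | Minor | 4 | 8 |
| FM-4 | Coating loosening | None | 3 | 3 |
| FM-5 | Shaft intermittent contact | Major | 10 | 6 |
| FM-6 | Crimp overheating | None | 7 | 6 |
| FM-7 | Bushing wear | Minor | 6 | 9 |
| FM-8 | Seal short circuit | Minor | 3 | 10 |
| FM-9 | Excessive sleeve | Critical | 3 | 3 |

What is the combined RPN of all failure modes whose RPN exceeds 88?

RPN = Severity × Occurrence × Detection:
  FM-1: 4 × 8 × 3 = 96
  FM-2: 2 × 9 × 2 = 36
  FM-3: 4 × 4 × 8 = 128
  FM-4: 2 × 3 × 3 = 18
  FM-5: 8 × 10 × 6 = 480
  FM-6: 2 × 7 × 6 = 84
  FM-7: 4 × 6 × 9 = 216
  FM-8: 4 × 3 × 10 = 120
  FM-9: 10 × 3 × 3 = 90
RPN > 88: FM-1 (96), FM-3 (128), FM-5 (480), FM-7 (216), FM-8 (120), FM-9 (90).
Sum: 96 + 128 + 480 + 216 + 120 + 90 = 1130.

1130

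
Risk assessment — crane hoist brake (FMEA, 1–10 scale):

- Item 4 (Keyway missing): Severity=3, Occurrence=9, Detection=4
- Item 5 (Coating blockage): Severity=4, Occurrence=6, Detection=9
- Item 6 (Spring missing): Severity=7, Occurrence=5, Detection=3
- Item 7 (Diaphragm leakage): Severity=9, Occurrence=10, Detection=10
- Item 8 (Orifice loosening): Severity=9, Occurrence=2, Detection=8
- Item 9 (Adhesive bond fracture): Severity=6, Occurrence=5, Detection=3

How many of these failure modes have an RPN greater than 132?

3

RPN = Severity × Occurrence × Detection:
  Item 4: 3 × 9 × 4 = 108
  Item 5: 4 × 6 × 9 = 216
  Item 6: 7 × 5 × 3 = 105
  Item 7: 9 × 10 × 10 = 900
  Item 8: 9 × 2 × 8 = 144
  Item 9: 6 × 5 × 3 = 90
Modes with RPN > 132: Item 5 (216), Item 7 (900), Item 8 (144) → 3.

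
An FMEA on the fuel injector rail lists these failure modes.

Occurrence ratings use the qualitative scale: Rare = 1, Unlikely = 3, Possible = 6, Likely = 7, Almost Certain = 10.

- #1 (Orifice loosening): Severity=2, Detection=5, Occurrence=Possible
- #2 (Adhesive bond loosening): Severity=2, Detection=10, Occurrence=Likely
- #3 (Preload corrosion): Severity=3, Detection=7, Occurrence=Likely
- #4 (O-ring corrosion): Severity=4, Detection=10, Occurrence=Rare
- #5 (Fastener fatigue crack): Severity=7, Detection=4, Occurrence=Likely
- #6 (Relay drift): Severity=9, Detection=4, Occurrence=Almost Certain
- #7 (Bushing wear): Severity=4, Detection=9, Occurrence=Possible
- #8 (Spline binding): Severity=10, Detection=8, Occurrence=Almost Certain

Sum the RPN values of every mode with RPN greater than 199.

1376

RPN = Severity × Occurrence × Detection:
  #1: 2 × 6 × 5 = 60
  #2: 2 × 7 × 10 = 140
  #3: 3 × 7 × 7 = 147
  #4: 4 × 1 × 10 = 40
  #5: 7 × 7 × 4 = 196
  #6: 9 × 10 × 4 = 360
  #7: 4 × 6 × 9 = 216
  #8: 10 × 10 × 8 = 800
RPN > 199: #6 (360), #7 (216), #8 (800).
Sum: 360 + 216 + 800 = 1376.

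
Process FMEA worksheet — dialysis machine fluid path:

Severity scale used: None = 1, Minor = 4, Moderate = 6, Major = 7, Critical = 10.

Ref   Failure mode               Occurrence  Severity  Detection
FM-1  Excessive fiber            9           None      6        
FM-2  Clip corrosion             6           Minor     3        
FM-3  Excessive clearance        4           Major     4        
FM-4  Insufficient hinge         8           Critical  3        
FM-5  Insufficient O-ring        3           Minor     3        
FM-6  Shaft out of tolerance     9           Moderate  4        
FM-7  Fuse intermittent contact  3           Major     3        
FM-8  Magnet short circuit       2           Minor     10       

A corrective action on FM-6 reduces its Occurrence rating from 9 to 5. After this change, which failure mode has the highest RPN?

FM-4

RPN = Severity × Occurrence × Detection:
  FM-1: 1 × 9 × 6 = 54
  FM-2: 4 × 6 × 3 = 72
  FM-3: 7 × 4 × 4 = 112
  FM-4: 10 × 8 × 3 = 240
  FM-5: 4 × 3 × 3 = 36
  FM-6: 6 × 9 × 4 = 216
  FM-7: 7 × 3 × 3 = 63
  FM-8: 4 × 2 × 10 = 80
After action: FM-6 → 6 × 5 × 4 = 120.
Revised RPNs: FM-4=240, FM-6=120, FM-3=112, FM-8=80, FM-2=72, FM-7=63, FM-1=54, FM-5=36.
Highest is now FM-4 (240).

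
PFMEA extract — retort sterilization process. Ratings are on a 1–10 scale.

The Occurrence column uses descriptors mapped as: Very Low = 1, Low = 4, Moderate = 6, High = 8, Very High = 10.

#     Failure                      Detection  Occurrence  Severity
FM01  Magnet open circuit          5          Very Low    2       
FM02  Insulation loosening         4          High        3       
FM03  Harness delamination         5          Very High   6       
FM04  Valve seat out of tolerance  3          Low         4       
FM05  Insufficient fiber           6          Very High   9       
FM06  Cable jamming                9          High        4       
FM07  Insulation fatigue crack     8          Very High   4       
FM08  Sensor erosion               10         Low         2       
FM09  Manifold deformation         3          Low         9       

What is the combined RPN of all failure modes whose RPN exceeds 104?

1556

RPN = Severity × Occurrence × Detection:
  FM01: 2 × 1 × 5 = 10
  FM02: 3 × 8 × 4 = 96
  FM03: 6 × 10 × 5 = 300
  FM04: 4 × 4 × 3 = 48
  FM05: 9 × 10 × 6 = 540
  FM06: 4 × 8 × 9 = 288
  FM07: 4 × 10 × 8 = 320
  FM08: 2 × 4 × 10 = 80
  FM09: 9 × 4 × 3 = 108
RPN > 104: FM03 (300), FM05 (540), FM06 (288), FM07 (320), FM09 (108).
Sum: 300 + 540 + 288 + 320 + 108 = 1556.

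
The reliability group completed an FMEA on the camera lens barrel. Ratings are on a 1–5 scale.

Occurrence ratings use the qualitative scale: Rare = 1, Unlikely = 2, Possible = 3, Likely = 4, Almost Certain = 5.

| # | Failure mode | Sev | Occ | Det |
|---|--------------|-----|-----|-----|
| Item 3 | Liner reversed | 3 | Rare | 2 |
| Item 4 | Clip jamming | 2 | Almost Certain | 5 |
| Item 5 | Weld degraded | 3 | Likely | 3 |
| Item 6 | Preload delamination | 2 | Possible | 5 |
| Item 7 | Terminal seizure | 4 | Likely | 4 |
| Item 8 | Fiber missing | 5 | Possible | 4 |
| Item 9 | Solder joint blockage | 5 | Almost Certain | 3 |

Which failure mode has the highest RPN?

Item 9

RPN = Severity × Occurrence × Detection:
  Item 3: 3 × 1 × 2 = 6
  Item 4: 2 × 5 × 5 = 50
  Item 5: 3 × 4 × 3 = 36
  Item 6: 2 × 3 × 5 = 30
  Item 7: 4 × 4 × 4 = 64
  Item 8: 5 × 3 × 4 = 60
  Item 9: 5 × 5 × 3 = 75
Highest RPN is 75 → Item 9.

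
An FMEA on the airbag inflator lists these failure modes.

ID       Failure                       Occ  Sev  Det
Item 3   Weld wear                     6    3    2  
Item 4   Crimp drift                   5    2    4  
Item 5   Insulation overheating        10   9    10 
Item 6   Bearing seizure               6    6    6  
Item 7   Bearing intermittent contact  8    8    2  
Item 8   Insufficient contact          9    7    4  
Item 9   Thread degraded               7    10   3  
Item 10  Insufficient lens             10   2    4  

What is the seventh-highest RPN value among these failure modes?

40

RPN = Severity × Occurrence × Detection:
  Item 3: 3 × 6 × 2 = 36
  Item 4: 2 × 5 × 4 = 40
  Item 5: 9 × 10 × 10 = 900
  Item 6: 6 × 6 × 6 = 216
  Item 7: 8 × 8 × 2 = 128
  Item 8: 7 × 9 × 4 = 252
  Item 9: 10 × 7 × 3 = 210
  Item 10: 2 × 10 × 4 = 80
Sorted descending: 900, 252, 216, 210, 128, 80, 40, 36.
The seventh-highest RPN is 40 (Item 4).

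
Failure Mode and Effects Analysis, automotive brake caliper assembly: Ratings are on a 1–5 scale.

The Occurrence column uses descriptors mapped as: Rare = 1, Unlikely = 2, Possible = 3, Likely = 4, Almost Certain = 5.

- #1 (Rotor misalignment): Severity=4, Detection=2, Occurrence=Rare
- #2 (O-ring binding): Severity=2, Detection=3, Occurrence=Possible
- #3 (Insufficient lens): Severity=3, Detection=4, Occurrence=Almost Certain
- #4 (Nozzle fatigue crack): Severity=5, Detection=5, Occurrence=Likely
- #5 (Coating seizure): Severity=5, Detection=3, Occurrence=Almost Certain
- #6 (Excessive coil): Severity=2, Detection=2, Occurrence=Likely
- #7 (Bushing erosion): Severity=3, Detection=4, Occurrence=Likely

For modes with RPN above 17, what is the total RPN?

301

RPN = Severity × Occurrence × Detection:
  #1: 4 × 1 × 2 = 8
  #2: 2 × 3 × 3 = 18
  #3: 3 × 5 × 4 = 60
  #4: 5 × 4 × 5 = 100
  #5: 5 × 5 × 3 = 75
  #6: 2 × 4 × 2 = 16
  #7: 3 × 4 × 4 = 48
RPN > 17: #2 (18), #3 (60), #4 (100), #5 (75), #7 (48).
Sum: 18 + 60 + 100 + 75 + 48 = 301.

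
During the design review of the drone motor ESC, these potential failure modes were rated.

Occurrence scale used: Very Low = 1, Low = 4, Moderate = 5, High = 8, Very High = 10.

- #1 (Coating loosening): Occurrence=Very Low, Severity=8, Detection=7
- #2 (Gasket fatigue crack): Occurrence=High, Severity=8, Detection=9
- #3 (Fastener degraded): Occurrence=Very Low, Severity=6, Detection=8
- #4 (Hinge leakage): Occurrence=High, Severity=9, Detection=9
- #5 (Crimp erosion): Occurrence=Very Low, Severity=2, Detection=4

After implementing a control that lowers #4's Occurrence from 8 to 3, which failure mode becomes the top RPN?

#2

RPN = Severity × Occurrence × Detection:
  #1: 8 × 1 × 7 = 56
  #2: 8 × 8 × 9 = 576
  #3: 6 × 1 × 8 = 48
  #4: 9 × 8 × 9 = 648
  #5: 2 × 1 × 4 = 8
After action: #4 → 9 × 3 × 9 = 243.
Revised RPNs: #2=576, #4=243, #1=56, #3=48, #5=8.
Highest is now #2 (576).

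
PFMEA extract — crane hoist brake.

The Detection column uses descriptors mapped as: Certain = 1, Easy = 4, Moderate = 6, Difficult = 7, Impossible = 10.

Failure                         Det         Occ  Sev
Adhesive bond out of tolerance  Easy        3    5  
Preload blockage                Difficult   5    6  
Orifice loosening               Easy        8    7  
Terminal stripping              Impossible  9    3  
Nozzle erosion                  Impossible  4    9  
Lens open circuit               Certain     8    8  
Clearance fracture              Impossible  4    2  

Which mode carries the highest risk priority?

Nozzle erosion

RPN = Severity × Occurrence × Detection:
  Adhesive bond out of tolerance: 5 × 3 × 4 = 60
  Preload blockage: 6 × 5 × 7 = 210
  Orifice loosening: 7 × 8 × 4 = 224
  Terminal stripping: 3 × 9 × 10 = 270
  Nozzle erosion: 9 × 4 × 10 = 360
  Lens open circuit: 8 × 8 × 1 = 64
  Clearance fracture: 2 × 4 × 10 = 80
Highest RPN is 360 → Nozzle erosion.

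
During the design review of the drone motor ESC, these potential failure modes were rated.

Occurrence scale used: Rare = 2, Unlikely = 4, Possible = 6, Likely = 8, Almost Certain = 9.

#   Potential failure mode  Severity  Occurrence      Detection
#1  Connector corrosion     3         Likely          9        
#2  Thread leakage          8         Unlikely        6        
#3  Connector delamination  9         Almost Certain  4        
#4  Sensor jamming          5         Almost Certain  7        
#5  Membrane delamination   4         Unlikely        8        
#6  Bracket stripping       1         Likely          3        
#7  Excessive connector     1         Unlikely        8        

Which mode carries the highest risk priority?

#3

RPN = Severity × Occurrence × Detection:
  #1: 3 × 8 × 9 = 216
  #2: 8 × 4 × 6 = 192
  #3: 9 × 9 × 4 = 324
  #4: 5 × 9 × 7 = 315
  #5: 4 × 4 × 8 = 128
  #6: 1 × 8 × 3 = 24
  #7: 1 × 4 × 8 = 32
Highest RPN is 324 → #3.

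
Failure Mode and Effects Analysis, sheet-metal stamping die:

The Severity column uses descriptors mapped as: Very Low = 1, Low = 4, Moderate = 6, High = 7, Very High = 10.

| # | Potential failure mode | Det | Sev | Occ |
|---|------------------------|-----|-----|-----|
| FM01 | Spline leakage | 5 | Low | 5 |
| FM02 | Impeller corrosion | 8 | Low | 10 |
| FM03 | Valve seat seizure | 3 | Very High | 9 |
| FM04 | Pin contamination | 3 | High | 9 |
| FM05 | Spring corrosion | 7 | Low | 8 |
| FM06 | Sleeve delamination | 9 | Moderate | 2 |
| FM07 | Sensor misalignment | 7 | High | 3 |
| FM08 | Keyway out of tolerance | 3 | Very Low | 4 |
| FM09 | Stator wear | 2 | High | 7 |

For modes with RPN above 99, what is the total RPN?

1358

RPN = Severity × Occurrence × Detection:
  FM01: 4 × 5 × 5 = 100
  FM02: 4 × 10 × 8 = 320
  FM03: 10 × 9 × 3 = 270
  FM04: 7 × 9 × 3 = 189
  FM05: 4 × 8 × 7 = 224
  FM06: 6 × 2 × 9 = 108
  FM07: 7 × 3 × 7 = 147
  FM08: 1 × 4 × 3 = 12
  FM09: 7 × 7 × 2 = 98
RPN > 99: FM01 (100), FM02 (320), FM03 (270), FM04 (189), FM05 (224), FM06 (108), FM07 (147).
Sum: 100 + 320 + 270 + 189 + 224 + 108 + 147 = 1358.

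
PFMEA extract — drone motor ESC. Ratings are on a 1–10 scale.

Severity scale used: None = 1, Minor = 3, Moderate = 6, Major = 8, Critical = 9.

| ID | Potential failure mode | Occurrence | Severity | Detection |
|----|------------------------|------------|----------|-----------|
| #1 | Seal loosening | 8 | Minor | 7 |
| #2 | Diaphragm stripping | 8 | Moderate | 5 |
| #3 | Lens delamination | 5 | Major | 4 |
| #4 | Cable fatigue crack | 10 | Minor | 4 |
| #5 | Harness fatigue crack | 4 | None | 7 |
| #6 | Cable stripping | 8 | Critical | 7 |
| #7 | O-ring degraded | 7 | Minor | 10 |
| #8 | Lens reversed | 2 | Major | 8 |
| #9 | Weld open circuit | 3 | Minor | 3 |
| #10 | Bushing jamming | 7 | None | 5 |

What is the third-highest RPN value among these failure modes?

210

RPN = Severity × Occurrence × Detection:
  #1: 3 × 8 × 7 = 168
  #2: 6 × 8 × 5 = 240
  #3: 8 × 5 × 4 = 160
  #4: 3 × 10 × 4 = 120
  #5: 1 × 4 × 7 = 28
  #6: 9 × 8 × 7 = 504
  #7: 3 × 7 × 10 = 210
  #8: 8 × 2 × 8 = 128
  #9: 3 × 3 × 3 = 27
  #10: 1 × 7 × 5 = 35
Sorted descending: 504, 240, 210, 168, 160, 128, 120, 35, 28, 27.
The third-highest RPN is 210 (#7).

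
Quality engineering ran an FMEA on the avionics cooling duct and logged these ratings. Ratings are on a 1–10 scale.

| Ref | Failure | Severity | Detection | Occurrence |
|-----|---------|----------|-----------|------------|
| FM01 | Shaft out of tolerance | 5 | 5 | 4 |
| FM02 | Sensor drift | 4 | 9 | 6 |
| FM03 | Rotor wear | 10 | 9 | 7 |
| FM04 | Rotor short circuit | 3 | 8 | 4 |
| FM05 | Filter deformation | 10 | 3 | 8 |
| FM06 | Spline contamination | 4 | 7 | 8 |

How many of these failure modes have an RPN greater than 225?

RPN = Severity × Occurrence × Detection:
  FM01: 5 × 4 × 5 = 100
  FM02: 4 × 6 × 9 = 216
  FM03: 10 × 7 × 9 = 630
  FM04: 3 × 4 × 8 = 96
  FM05: 10 × 8 × 3 = 240
  FM06: 4 × 8 × 7 = 224
Modes with RPN > 225: FM03 (630), FM05 (240) → 2.

2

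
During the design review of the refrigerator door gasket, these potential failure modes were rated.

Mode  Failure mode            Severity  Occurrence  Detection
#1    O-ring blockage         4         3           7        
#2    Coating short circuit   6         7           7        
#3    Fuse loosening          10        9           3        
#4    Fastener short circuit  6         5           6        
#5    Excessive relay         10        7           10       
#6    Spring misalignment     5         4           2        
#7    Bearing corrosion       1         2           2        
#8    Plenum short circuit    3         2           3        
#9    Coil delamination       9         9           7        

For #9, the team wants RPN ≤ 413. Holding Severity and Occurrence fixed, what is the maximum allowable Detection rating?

5

#9: S=9, O=9, D=7 → current RPN = 567.
Fixed product = 81. Need 81 × D ≤ 413, so D ≤ 413/81 = 5.10.
Maximum integer Detection rating = 5 (gives RPN 405; D=6 would give 486 > 413).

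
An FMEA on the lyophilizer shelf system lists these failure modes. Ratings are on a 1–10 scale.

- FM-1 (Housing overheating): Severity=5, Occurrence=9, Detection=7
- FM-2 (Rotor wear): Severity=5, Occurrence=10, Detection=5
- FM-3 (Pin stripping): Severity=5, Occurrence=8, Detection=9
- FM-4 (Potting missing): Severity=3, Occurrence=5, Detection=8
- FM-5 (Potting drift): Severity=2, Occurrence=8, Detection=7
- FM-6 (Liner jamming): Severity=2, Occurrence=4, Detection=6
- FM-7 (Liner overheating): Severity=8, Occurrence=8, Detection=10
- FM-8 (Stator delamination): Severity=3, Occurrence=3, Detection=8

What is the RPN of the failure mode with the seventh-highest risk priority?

72

RPN = Severity × Occurrence × Detection:
  FM-1: 5 × 9 × 7 = 315
  FM-2: 5 × 10 × 5 = 250
  FM-3: 5 × 8 × 9 = 360
  FM-4: 3 × 5 × 8 = 120
  FM-5: 2 × 8 × 7 = 112
  FM-6: 2 × 4 × 6 = 48
  FM-7: 8 × 8 × 10 = 640
  FM-8: 3 × 3 × 8 = 72
Sorted descending: 640, 360, 315, 250, 120, 112, 72, 48.
The seventh-highest RPN is 72 (FM-8).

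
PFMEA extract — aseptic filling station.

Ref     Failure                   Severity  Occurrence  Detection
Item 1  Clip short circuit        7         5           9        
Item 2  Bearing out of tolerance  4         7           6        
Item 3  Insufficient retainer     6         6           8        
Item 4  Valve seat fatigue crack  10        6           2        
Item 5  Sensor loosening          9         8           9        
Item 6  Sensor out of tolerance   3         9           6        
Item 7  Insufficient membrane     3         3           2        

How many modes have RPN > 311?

RPN = Severity × Occurrence × Detection:
  Item 1: 7 × 5 × 9 = 315
  Item 2: 4 × 7 × 6 = 168
  Item 3: 6 × 6 × 8 = 288
  Item 4: 10 × 6 × 2 = 120
  Item 5: 9 × 8 × 9 = 648
  Item 6: 3 × 9 × 6 = 162
  Item 7: 3 × 3 × 2 = 18
Modes with RPN > 311: Item 1 (315), Item 5 (648) → 2.

2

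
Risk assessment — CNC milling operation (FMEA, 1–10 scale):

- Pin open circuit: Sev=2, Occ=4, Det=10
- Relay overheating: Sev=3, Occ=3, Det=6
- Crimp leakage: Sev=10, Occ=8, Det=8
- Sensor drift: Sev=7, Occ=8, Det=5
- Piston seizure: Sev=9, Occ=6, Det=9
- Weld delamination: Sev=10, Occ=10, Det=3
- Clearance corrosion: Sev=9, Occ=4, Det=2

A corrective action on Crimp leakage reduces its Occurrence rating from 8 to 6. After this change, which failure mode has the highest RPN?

Piston seizure

RPN = Severity × Occurrence × Detection:
  Pin open circuit: 2 × 4 × 10 = 80
  Relay overheating: 3 × 3 × 6 = 54
  Crimp leakage: 10 × 8 × 8 = 640
  Sensor drift: 7 × 8 × 5 = 280
  Piston seizure: 9 × 6 × 9 = 486
  Weld delamination: 10 × 10 × 3 = 300
  Clearance corrosion: 9 × 4 × 2 = 72
After action: Crimp leakage → 10 × 6 × 8 = 480.
Revised RPNs: Piston seizure=486, Crimp leakage=480, Weld delamination=300, Sensor drift=280, Pin open circuit=80, Clearance corrosion=72, Relay overheating=54.
Highest is now Piston seizure (486).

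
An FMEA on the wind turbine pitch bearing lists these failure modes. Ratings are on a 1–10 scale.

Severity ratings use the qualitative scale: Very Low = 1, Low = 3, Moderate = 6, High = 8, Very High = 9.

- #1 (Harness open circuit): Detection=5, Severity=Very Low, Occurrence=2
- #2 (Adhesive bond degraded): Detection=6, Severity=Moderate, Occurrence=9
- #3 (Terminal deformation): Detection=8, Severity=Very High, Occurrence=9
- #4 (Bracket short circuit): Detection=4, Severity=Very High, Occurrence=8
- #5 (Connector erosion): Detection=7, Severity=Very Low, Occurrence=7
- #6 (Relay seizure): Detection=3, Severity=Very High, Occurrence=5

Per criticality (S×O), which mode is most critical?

Criticality = Severity × Occurrence:
  #1: 1 × 2 = 2
  #2: 6 × 9 = 54
  #3: 9 × 9 = 81
  #4: 9 × 8 = 72
  #5: 1 × 7 = 7
  #6: 9 × 5 = 45
Highest criticality is 81 → #3.

#3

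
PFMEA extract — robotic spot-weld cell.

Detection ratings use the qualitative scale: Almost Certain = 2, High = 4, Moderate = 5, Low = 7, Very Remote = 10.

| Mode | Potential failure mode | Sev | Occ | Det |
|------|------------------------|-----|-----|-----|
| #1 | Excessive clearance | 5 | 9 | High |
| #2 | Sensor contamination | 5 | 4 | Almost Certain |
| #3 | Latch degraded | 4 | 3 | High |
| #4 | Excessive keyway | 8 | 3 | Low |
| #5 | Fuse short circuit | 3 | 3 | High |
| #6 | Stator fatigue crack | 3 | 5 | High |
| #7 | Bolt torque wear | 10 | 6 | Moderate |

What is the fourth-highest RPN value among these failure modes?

RPN = Severity × Occurrence × Detection:
  #1: 5 × 9 × 4 = 180
  #2: 5 × 4 × 2 = 40
  #3: 4 × 3 × 4 = 48
  #4: 8 × 3 × 7 = 168
  #5: 3 × 3 × 4 = 36
  #6: 3 × 5 × 4 = 60
  #7: 10 × 6 × 5 = 300
Sorted descending: 300, 180, 168, 60, 48, 40, 36.
The fourth-highest RPN is 60 (#6).

60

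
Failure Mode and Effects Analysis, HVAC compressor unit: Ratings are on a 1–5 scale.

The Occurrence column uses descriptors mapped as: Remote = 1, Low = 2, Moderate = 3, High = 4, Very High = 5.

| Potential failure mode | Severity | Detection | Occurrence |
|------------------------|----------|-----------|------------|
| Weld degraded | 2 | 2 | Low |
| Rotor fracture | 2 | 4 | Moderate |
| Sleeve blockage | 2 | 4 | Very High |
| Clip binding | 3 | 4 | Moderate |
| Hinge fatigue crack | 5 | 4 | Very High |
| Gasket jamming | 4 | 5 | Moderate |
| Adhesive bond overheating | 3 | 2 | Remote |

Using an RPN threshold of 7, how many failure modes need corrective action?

6

RPN = Severity × Occurrence × Detection:
  Weld degraded: 2 × 2 × 2 = 8
  Rotor fracture: 2 × 3 × 4 = 24
  Sleeve blockage: 2 × 5 × 4 = 40
  Clip binding: 3 × 3 × 4 = 36
  Hinge fatigue crack: 5 × 5 × 4 = 100
  Gasket jamming: 4 × 3 × 5 = 60
  Adhesive bond overheating: 3 × 1 × 2 = 6
Modes with RPN ≥ 7: Weld degraded (8), Rotor fracture (24), Sleeve blockage (40), Clip binding (36), Hinge fatigue crack (100), Gasket jamming (60) → 6.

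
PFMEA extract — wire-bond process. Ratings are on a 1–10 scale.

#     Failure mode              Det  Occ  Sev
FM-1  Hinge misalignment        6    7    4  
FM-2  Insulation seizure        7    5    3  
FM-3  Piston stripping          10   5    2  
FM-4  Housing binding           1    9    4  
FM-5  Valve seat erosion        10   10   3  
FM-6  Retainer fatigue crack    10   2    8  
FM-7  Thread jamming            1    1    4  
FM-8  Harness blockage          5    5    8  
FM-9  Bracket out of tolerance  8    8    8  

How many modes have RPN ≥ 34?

RPN = Severity × Occurrence × Detection:
  FM-1: 4 × 7 × 6 = 168
  FM-2: 3 × 5 × 7 = 105
  FM-3: 2 × 5 × 10 = 100
  FM-4: 4 × 9 × 1 = 36
  FM-5: 3 × 10 × 10 = 300
  FM-6: 8 × 2 × 10 = 160
  FM-7: 4 × 1 × 1 = 4
  FM-8: 8 × 5 × 5 = 200
  FM-9: 8 × 8 × 8 = 512
Modes with RPN ≥ 34: FM-1 (168), FM-2 (105), FM-3 (100), FM-4 (36), FM-5 (300), FM-6 (160), FM-8 (200), FM-9 (512) → 8.

8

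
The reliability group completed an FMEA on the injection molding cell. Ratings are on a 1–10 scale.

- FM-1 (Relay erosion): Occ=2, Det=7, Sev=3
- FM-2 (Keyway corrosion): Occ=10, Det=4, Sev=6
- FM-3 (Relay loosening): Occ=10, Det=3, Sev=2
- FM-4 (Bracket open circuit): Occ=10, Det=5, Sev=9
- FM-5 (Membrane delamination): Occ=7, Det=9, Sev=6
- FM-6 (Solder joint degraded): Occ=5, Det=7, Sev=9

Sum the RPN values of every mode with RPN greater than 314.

1143

RPN = Severity × Occurrence × Detection:
  FM-1: 3 × 2 × 7 = 42
  FM-2: 6 × 10 × 4 = 240
  FM-3: 2 × 10 × 3 = 60
  FM-4: 9 × 10 × 5 = 450
  FM-5: 6 × 7 × 9 = 378
  FM-6: 9 × 5 × 7 = 315
RPN > 314: FM-4 (450), FM-5 (378), FM-6 (315).
Sum: 450 + 378 + 315 = 1143.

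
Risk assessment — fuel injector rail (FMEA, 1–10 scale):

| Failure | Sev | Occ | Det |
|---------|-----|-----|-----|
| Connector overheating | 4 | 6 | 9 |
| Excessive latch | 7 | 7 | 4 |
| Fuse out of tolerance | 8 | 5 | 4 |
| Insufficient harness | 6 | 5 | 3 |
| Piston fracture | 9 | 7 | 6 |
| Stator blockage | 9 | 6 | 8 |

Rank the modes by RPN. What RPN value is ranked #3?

RPN = Severity × Occurrence × Detection:
  Connector overheating: 4 × 6 × 9 = 216
  Excessive latch: 7 × 7 × 4 = 196
  Fuse out of tolerance: 8 × 5 × 4 = 160
  Insufficient harness: 6 × 5 × 3 = 90
  Piston fracture: 9 × 7 × 6 = 378
  Stator blockage: 9 × 6 × 8 = 432
Sorted descending: 432, 378, 216, 196, 160, 90.
The third-highest RPN is 216 (Connector overheating).

216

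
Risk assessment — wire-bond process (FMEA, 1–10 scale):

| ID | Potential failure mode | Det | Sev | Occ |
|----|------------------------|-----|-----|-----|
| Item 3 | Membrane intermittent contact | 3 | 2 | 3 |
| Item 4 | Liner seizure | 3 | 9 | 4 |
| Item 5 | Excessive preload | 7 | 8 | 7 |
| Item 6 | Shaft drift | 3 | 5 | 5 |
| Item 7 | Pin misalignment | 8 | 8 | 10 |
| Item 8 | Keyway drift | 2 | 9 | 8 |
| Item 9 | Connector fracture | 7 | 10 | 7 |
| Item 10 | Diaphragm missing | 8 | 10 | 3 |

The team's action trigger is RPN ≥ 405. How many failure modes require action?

2

RPN = Severity × Occurrence × Detection:
  Item 3: 2 × 3 × 3 = 18
  Item 4: 9 × 4 × 3 = 108
  Item 5: 8 × 7 × 7 = 392
  Item 6: 5 × 5 × 3 = 75
  Item 7: 8 × 10 × 8 = 640
  Item 8: 9 × 8 × 2 = 144
  Item 9: 10 × 7 × 7 = 490
  Item 10: 10 × 3 × 8 = 240
Modes with RPN ≥ 405: Item 7 (640), Item 9 (490) → 2.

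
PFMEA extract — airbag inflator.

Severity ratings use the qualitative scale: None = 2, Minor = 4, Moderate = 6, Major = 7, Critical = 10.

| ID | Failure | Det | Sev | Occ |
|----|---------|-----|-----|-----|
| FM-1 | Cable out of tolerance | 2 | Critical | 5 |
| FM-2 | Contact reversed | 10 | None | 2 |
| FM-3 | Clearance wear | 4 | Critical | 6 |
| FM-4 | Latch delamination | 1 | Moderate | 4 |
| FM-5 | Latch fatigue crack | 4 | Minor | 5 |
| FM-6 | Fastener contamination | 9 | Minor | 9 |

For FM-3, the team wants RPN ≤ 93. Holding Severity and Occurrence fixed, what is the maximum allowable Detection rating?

1

FM-3: S=10, O=6, D=4 → current RPN = 240.
Fixed product = 60. Need 60 × D ≤ 93, so D ≤ 93/60 = 1.55.
Maximum integer Detection rating = 1 (gives RPN 60; D=2 would give 120 > 93).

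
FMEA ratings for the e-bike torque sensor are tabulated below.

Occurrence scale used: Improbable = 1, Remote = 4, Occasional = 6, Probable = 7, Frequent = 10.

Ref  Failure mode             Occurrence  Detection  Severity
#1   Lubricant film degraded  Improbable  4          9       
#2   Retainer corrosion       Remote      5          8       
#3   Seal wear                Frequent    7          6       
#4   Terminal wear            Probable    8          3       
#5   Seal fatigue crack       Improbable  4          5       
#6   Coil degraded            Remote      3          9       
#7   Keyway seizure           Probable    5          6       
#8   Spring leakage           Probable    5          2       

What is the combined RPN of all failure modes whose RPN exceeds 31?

RPN = Severity × Occurrence × Detection:
  #1: 9 × 1 × 4 = 36
  #2: 8 × 4 × 5 = 160
  #3: 6 × 10 × 7 = 420
  #4: 3 × 7 × 8 = 168
  #5: 5 × 1 × 4 = 20
  #6: 9 × 4 × 3 = 108
  #7: 6 × 7 × 5 = 210
  #8: 2 × 7 × 5 = 70
RPN > 31: #1 (36), #2 (160), #3 (420), #4 (168), #6 (108), #7 (210), #8 (70).
Sum: 36 + 160 + 420 + 168 + 108 + 210 + 70 = 1172.

1172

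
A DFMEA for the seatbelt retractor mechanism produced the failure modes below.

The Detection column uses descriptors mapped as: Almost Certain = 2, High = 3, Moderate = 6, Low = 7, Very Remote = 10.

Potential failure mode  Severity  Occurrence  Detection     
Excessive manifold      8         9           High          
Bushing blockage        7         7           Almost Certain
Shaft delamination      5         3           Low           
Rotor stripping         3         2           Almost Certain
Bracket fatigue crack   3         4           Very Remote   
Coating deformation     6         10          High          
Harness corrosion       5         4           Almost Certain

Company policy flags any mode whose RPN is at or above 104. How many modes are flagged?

RPN = Severity × Occurrence × Detection:
  Excessive manifold: 8 × 9 × 3 = 216
  Bushing blockage: 7 × 7 × 2 = 98
  Shaft delamination: 5 × 3 × 7 = 105
  Rotor stripping: 3 × 2 × 2 = 12
  Bracket fatigue crack: 3 × 4 × 10 = 120
  Coating deformation: 6 × 10 × 3 = 180
  Harness corrosion: 5 × 4 × 2 = 40
Modes with RPN ≥ 104: Excessive manifold (216), Shaft delamination (105), Bracket fatigue crack (120), Coating deformation (180) → 4.

4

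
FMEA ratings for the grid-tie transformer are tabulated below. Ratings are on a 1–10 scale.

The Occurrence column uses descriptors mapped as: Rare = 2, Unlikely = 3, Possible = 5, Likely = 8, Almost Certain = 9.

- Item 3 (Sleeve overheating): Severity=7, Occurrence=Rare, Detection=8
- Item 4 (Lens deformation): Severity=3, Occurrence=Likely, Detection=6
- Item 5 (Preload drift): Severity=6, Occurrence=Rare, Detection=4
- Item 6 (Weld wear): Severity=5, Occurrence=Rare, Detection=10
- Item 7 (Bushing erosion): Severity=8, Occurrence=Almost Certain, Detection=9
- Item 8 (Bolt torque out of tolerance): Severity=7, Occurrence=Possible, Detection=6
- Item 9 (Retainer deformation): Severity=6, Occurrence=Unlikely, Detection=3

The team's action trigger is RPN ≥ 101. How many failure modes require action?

RPN = Severity × Occurrence × Detection:
  Item 3: 7 × 2 × 8 = 112
  Item 4: 3 × 8 × 6 = 144
  Item 5: 6 × 2 × 4 = 48
  Item 6: 5 × 2 × 10 = 100
  Item 7: 8 × 9 × 9 = 648
  Item 8: 7 × 5 × 6 = 210
  Item 9: 6 × 3 × 3 = 54
Modes with RPN ≥ 101: Item 3 (112), Item 4 (144), Item 7 (648), Item 8 (210) → 4.

4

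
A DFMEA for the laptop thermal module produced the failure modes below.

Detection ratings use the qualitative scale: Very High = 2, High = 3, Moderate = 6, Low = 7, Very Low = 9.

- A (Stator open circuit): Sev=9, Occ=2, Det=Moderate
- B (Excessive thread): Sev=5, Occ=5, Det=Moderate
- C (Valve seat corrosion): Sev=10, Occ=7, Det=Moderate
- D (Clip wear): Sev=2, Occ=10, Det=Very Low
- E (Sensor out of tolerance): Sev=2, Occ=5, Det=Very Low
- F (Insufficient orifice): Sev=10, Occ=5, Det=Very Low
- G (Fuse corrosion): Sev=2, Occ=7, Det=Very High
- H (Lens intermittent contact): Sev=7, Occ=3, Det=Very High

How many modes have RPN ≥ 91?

5

RPN = Severity × Occurrence × Detection:
  A: 9 × 2 × 6 = 108
  B: 5 × 5 × 6 = 150
  C: 10 × 7 × 6 = 420
  D: 2 × 10 × 9 = 180
  E: 2 × 5 × 9 = 90
  F: 10 × 5 × 9 = 450
  G: 2 × 7 × 2 = 28
  H: 7 × 3 × 2 = 42
Modes with RPN ≥ 91: A (108), B (150), C (420), D (180), F (450) → 5.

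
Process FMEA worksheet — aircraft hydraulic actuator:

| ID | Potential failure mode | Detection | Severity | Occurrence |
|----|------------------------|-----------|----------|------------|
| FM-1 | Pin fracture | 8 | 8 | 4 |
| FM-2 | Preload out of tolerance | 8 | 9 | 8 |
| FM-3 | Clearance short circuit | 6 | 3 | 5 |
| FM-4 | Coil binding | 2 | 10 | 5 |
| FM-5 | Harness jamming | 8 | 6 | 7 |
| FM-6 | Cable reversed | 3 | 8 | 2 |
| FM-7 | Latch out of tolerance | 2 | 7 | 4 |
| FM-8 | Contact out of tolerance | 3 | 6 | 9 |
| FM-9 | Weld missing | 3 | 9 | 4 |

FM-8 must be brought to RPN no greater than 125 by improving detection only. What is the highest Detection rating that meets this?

FM-8: S=6, O=9, D=3 → current RPN = 162.
Fixed product = 54. Need 54 × D ≤ 125, so D ≤ 125/54 = 2.31.
Maximum integer Detection rating = 2 (gives RPN 108; D=3 would give 162 > 125).

2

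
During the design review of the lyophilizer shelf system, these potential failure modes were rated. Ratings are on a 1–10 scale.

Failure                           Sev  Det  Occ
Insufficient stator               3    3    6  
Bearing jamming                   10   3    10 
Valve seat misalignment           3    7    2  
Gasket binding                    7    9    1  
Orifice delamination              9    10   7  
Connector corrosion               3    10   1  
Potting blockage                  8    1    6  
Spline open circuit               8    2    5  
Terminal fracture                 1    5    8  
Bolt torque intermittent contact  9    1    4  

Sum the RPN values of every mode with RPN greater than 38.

1257

RPN = Severity × Occurrence × Detection:
  Insufficient stator: 3 × 6 × 3 = 54
  Bearing jamming: 10 × 10 × 3 = 300
  Valve seat misalignment: 3 × 2 × 7 = 42
  Gasket binding: 7 × 1 × 9 = 63
  Orifice delamination: 9 × 7 × 10 = 630
  Connector corrosion: 3 × 1 × 10 = 30
  Potting blockage: 8 × 6 × 1 = 48
  Spline open circuit: 8 × 5 × 2 = 80
  Terminal fracture: 1 × 8 × 5 = 40
  Bolt torque intermittent contact: 9 × 4 × 1 = 36
RPN > 38: Insufficient stator (54), Bearing jamming (300), Valve seat misalignment (42), Gasket binding (63), Orifice delamination (630), Potting blockage (48), Spline open circuit (80), Terminal fracture (40).
Sum: 54 + 300 + 42 + 63 + 630 + 48 + 80 + 40 = 1257.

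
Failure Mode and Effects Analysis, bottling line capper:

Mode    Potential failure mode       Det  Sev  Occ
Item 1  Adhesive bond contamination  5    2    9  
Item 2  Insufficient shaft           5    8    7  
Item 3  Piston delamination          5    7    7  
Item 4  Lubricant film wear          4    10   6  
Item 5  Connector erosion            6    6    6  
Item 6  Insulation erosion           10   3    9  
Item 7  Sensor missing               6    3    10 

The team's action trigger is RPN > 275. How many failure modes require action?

RPN = Severity × Occurrence × Detection:
  Item 1: 2 × 9 × 5 = 90
  Item 2: 8 × 7 × 5 = 280
  Item 3: 7 × 7 × 5 = 245
  Item 4: 10 × 6 × 4 = 240
  Item 5: 6 × 6 × 6 = 216
  Item 6: 3 × 9 × 10 = 270
  Item 7: 3 × 10 × 6 = 180
Modes with RPN > 275: Item 2 (280) → 1.

1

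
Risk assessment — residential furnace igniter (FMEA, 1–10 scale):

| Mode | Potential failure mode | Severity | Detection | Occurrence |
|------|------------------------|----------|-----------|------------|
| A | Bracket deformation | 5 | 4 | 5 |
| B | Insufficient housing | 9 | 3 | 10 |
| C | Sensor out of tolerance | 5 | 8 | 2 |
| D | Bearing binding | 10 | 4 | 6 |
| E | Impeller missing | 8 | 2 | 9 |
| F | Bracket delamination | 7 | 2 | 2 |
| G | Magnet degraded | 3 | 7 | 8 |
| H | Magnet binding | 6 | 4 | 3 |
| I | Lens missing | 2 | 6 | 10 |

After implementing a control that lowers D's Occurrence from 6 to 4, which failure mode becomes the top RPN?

RPN = Severity × Occurrence × Detection:
  A: 5 × 5 × 4 = 100
  B: 9 × 10 × 3 = 270
  C: 5 × 2 × 8 = 80
  D: 10 × 6 × 4 = 240
  E: 8 × 9 × 2 = 144
  F: 7 × 2 × 2 = 28
  G: 3 × 8 × 7 = 168
  H: 6 × 3 × 4 = 72
  I: 2 × 10 × 6 = 120
After action: D → 10 × 4 × 4 = 160.
Revised RPNs: B=270, G=168, D=160, E=144, I=120, A=100, C=80, H=72, F=28.
Highest is now B (270).

B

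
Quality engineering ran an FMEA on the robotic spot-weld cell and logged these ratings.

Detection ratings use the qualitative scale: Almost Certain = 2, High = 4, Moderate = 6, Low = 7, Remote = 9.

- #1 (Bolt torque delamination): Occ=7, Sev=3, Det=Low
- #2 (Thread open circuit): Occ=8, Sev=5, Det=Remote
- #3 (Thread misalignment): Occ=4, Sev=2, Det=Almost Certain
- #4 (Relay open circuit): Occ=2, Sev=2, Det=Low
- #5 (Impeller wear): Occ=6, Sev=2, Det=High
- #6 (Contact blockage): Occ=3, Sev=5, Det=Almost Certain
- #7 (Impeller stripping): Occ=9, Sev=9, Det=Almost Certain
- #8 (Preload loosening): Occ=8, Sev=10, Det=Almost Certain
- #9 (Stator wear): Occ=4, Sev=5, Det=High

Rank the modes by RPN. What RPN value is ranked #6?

RPN = Severity × Occurrence × Detection:
  #1: 3 × 7 × 7 = 147
  #2: 5 × 8 × 9 = 360
  #3: 2 × 4 × 2 = 16
  #4: 2 × 2 × 7 = 28
  #5: 2 × 6 × 4 = 48
  #6: 5 × 3 × 2 = 30
  #7: 9 × 9 × 2 = 162
  #8: 10 × 8 × 2 = 160
  #9: 5 × 4 × 4 = 80
Sorted descending: 360, 162, 160, 147, 80, 48, 30, 28, 16.
The sixth-highest RPN is 48 (#5).

48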